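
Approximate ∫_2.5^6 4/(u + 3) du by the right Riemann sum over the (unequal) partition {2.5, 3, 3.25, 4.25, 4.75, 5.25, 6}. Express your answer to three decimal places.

Subinterval widths: 0.5, 0.25, 1, 0.5, 0.5, 0.75.
Right endpoints: 3, 3.25, 4.25, 4.75, 5.25, 6.
f(3) = 2/3, f(3.25) = 0.64, f(4.25) = 16/29, f(4.75) = 16/31, f(5.25) = 16/33, f(6) = 4/9.
Sum = Σ Δu_i · f(u_i).
Sum ≈ 1.879.

1.879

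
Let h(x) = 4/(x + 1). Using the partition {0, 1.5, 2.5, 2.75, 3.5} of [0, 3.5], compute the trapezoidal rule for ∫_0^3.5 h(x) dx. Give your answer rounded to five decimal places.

Subinterval widths: 1.5, 1, 0.25, 0.75.
h(0) = 4, h(1.5) = 1.6, h(2.5) = 8/7, h(2.75) = 16/15, h(3.5) = 8/9.
On each subinterval the trapezoid contributes (Δx_i/2)·[h(x_{i-1}) + h(x_i)].
Sum ≈ 6.58095.

6.58095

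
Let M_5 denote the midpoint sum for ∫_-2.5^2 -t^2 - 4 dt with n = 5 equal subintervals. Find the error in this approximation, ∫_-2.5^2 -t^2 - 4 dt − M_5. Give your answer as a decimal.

Exact integral: ∫_-2.5^2 f(t) dt = -25.875.
M_5 = -25.57125.
Error = -25.875 − (-25.57125) = -0.30375.

-0.30375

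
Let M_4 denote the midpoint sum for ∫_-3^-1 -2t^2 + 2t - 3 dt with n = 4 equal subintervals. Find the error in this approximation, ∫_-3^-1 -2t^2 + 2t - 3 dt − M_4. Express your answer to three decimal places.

Exact integral: ∫_-3^-1 f(t) dt ≈ -31.33333.
M_4 = -31.25.
Error ≈ -31.33333 − (-31.25) ≈ -0.083.

-0.083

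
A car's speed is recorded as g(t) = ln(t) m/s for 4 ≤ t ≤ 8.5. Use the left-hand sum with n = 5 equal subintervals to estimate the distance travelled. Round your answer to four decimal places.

7.7973

Δt = (8.5 − 4)/5 = 0.9.
Left endpoints: 4, 4.9, 5.8, 6.7, 7.6.
g(4) ≈ 1.3863, g(4.9) ≈ 1.5892, g(5.8) ≈ 1.7579, g(6.7) ≈ 1.9021, g(7.6) ≈ 2.0281.
Sum = Δt · [g(4) + g(4.9) + g(5.8) + g(6.7) + g(7.6)].
Sum ≈ 7.7973.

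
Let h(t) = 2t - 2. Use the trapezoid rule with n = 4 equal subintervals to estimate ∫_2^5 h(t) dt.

Δt = (5 − 2)/4 = 0.75.
h(2) = 2, h(2.75) = 3.5, h(3.5) = 5, h(4.25) = 6.5, h(5) = 8.
T_4 = (Δt/2)·[h(t_0) + 2h(t_1) + 2h(t_2) + 2h(t_3) + h(t_4)].
Sum = 15.

15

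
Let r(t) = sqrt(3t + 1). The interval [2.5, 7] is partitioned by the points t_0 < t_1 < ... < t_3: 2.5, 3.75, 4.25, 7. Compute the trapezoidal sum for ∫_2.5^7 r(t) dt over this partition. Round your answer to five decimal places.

17.35966

Subinterval widths: 1.25, 0.5, 2.75.
r(2.5) ≈ 2.91548, r(3.75) ≈ 3.50000, r(4.25) ≈ 3.70810, r(7) ≈ 4.69042.
On each subinterval the trapezoid contributes (Δt_i/2)·[r(t_{i-1}) + r(t_i)].
Sum ≈ 17.35966.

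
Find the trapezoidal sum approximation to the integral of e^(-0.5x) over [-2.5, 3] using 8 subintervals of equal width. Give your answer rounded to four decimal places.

6.5986

Δx = (3 − (-2.5))/8 = 0.6875.
f(-2.5) ≈ 3.4903, f(-1.8125) ≈ 2.4750, f(-1.125) ≈ 1.7551, f(-0.4375) ≈ 1.2445, f(0.25) ≈ 0.8825, f(0.9375) ≈ 0.6258, f(1.625) ≈ 0.4437, f(2.3125) ≈ 0.3147, f(3) ≈ 0.2231.
T_8 = (Δx/2)·[f(x_0) + 2f(x_1) + ... + 2f(x_{7}) + f(x_8)].
Sum ≈ 6.5986.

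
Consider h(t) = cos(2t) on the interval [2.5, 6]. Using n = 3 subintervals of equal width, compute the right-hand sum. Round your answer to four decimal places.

Δt = (6 − 2.5)/3 = 7/6.
Right endpoints: 11/3, 29/6, 6.
h(11/3) ≈ 0.4974, h(29/6) ≈ -0.9709, h(6) ≈ 0.8439.
Sum = Δt · [h(11/3) + h(29/6) + h(6)].
Sum ≈ 0.4321.

0.4321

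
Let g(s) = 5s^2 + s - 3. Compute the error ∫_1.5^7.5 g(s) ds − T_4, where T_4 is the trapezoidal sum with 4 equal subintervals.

Exact integral: ∫_1.5^7.5 g(s) ds = 706.5.
T_4 = 717.75.
Error = 706.5 − 717.75 = -11.25.

-11.25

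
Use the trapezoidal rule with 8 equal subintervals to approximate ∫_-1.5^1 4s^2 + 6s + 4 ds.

Δs = (1 − (-1.5))/8 = 0.3125.
f(-1.5) = 4, f(-1.1875) = 2.515625, f(-0.875) = 1.8125, f(-0.5625) = 1.890625, f(-0.25) = 2.75, f(0.0625) = 4.390625, f(0.375) = 6.8125, f(0.6875) = 10.015625, f(1) = 14.
T_8 = (Δs/2)·[f(s_0) + 2f(s_1) + ... + 2f(s_{7}) + f(s_8)].
Sum = 12.24609375.

12.24609375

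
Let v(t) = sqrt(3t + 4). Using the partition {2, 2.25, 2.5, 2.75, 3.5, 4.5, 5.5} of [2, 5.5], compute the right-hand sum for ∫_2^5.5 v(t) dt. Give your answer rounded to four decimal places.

14.1094

Subinterval widths: 0.25, 0.25, 0.25, 0.75, 1, 1.
Right endpoints: 2.25, 2.5, 2.75, 3.5, 4.5, 5.5.
v(2.25) ≈ 3.2787, v(2.5) ≈ 3.3912, v(2.75) ≈ 3.5000, v(3.5) ≈ 3.8079, v(4.5) ≈ 4.1833, v(5.5) ≈ 4.5277.
Sum = Σ Δt_i · v(t_i).
Sum ≈ 14.1094.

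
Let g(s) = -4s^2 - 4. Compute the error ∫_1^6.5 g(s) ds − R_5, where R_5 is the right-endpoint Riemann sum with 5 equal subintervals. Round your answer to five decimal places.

95.18667

Exact integral: ∫_1^6.5 g(s) ds ≈ -386.8333333.
R_5 = -482.02.
Error ≈ -386.8333333 − (-482.02) ≈ 95.18667.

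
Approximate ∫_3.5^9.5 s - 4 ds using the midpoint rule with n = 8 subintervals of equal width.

15

Δs = (9.5 − 3.5)/8 = 0.75.
Midpoints: 3.875, 4.625, 5.375, 6.125, 6.875, 7.625, 8.375, 9.125.
f(3.875) = -0.125, f(4.625) = 0.625, f(5.375) = 1.375, f(6.125) = 2.125, f(6.875) = 2.875, f(7.625) = 3.625, f(8.375) = 4.375, f(9.125) = 5.125.
Sum = Δs · [f(3.875) + f(4.625) + f(5.375) + ...].
Sum = 15.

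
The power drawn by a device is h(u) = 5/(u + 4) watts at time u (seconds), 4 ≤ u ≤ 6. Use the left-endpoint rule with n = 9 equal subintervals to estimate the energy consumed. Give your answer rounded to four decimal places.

1.1297

Δu = (6 − 4)/9 = 2/9.
Left endpoints: 4, 38/9, 40/9, 14/3, 44/9, 46/9, 16/3, 50/9, 52/9.
h(4) = 0.625, h(38/9) = 45/74, h(40/9) = 45/76, h(14/3) = 15/26, h(44/9) = 0.5625, h(46/9) = 45/82, h(16/3) = 15/28, h(50/9) = 45/86, h(52/9) = 45/88.
Sum = Δu · [h(4) + h(38/9) + h(40/9) + ...].
Sum ≈ 1.1297.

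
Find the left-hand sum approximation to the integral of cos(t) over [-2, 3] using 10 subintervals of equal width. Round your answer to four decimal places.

1.1719

Δt = (3 − (-2))/10 = 0.5.
Left endpoints: -2, -1.5, -1, -0.5, 0, 0.5, 1, 1.5, 2, 2.5.
f(-2) ≈ -0.4161, f(-1.5) ≈ 0.0707, f(-1) ≈ 0.5403, f(-0.5) ≈ 0.8776, f(0) ≈ 1.0000, f(0.5) ≈ 0.8776, f(1) ≈ 0.5403, f(1.5) ≈ 0.0707, f(2) ≈ -0.4161, f(2.5) ≈ -0.8011.
Sum = Δt · [f(-2) + f(-1.5) + f(-1) + ...].
Sum ≈ 1.1719.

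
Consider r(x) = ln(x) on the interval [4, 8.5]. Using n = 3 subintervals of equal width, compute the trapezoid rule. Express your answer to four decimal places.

Δx = (8.5 − 4)/3 = 1.5.
r(4) ≈ 1.3863, r(5.5) ≈ 1.7047, r(7) ≈ 1.9459, r(8.5) ≈ 2.1401.
T_3 = (Δx/2)·[r(x_0) + 2r(x_1) + 2r(x_2) + r(x_3)].
Sum ≈ 8.1208.

8.1208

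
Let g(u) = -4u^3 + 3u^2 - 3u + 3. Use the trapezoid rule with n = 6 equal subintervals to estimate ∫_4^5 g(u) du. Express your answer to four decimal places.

Δu = (5 − 4)/6 = 1/6.
g(4) = -217, g(25/6) = -26651/108, g(13/3) = -7537/27, g(4.5) = -314.25, g(14/3) = -9509/27, g(29/6) = -42451/108, g(5) = -437.
T_6 = (Δu/2)·[g(u_0) + 2g(u_1) + ... + 2g(u_{5}) + g(u_6)].
Sum ≈ -318.7361.

-318.7361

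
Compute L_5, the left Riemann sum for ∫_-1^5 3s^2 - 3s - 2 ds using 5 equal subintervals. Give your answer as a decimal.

49.92

Δs = (5 − (-1))/5 = 1.2.
Left endpoints: -1, 0.2, 1.4, 2.6, 3.8.
f(-1) = 4, f(0.2) = -2.48, f(1.4) = -0.32, f(2.6) = 10.48, f(3.8) = 29.92.
Sum = Δs · [f(-1) + f(0.2) + f(1.4) + f(2.6) + f(3.8)].
Sum = 49.92.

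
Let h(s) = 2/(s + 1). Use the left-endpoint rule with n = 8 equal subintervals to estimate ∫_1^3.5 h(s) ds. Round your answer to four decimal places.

Δs = (3.5 − 1)/8 = 0.3125.
Left endpoints: 1, 1.3125, 1.625, 1.9375, 2.25, 2.5625, 2.875, 3.1875.
h(1) = 1, h(1.3125) = 32/37, h(1.625) = 16/21, h(1.9375) = 32/47, h(2.25) = 8/13, h(2.5625) = 32/57, h(2.875) = 16/31, h(3.1875) = 32/67.
Sum = Δs · [h(1) + h(1.3125) + h(1.625) + ...].
Sum ≈ 1.7119.

1.7119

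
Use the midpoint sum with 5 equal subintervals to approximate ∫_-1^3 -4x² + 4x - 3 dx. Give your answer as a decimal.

Δx = (3 − (-1))/5 = 0.8.
Midpoints: -0.6, 0.2, 1, 1.8, 2.6.
f(-0.6) = -6.84, f(0.2) = -2.36, f(1) = -3, f(1.8) = -8.76, f(2.6) = -19.64.
Sum = Δx · [f(-0.6) + f(0.2) + f(1) + f(1.8) + f(2.6)].
Sum = -32.48.

-32.48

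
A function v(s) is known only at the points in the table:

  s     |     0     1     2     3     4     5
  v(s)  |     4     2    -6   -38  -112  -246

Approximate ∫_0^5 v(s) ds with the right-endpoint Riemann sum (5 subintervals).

Δs = 1.
Sum = 1·[2 + (-6) + (-38) + (-112) + (-246)] = -400.

-400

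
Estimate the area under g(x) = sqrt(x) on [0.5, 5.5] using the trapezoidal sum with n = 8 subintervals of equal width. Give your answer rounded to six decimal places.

Δx = (5.5 − 0.5)/8 = 0.625.
g(0.5) ≈ 0.707107, g(1.125) ≈ 1.060660, g(1.75) ≈ 1.322876, g(2.375) ≈ 1.541104, g(3) ≈ 1.732051, g(3.625) ≈ 1.903943, g(4.25) ≈ 2.061553, g(4.875) ≈ 2.207940, g(5.5) ≈ 2.345208.
T_8 = (Δx/2)·[g(x_0) + 2g(x_1) + ... + 2g(x_{7}) + g(x_8)].
Sum ≈ 8.347677.

8.347677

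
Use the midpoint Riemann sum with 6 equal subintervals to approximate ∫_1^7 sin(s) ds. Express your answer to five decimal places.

Δs = (7 − 1)/6 = 1.
Midpoints: 1.5, 2.5, 3.5, 4.5, 5.5, 6.5.
f(1.5) ≈ 0.99749, f(2.5) ≈ 0.59847, f(3.5) ≈ -0.35078, f(4.5) ≈ -0.97753, f(5.5) ≈ -0.70554, f(6.5) ≈ 0.21512.
Sum = Δs · [f(1.5) + f(2.5) + f(3.5) + ...].
Sum ≈ -0.22277.

-0.22277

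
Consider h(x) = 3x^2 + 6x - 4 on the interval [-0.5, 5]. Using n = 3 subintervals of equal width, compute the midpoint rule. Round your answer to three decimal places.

Δx = (5 − (-0.5))/3 = 11/6.
Midpoints: 5/12, 2.25, 49/12.
h(5/12) = -47/48, h(2.25) = 24.6875, h(49/12) = 3385/48.
Sum = Δx · [h(5/12) + h(2.25) + h(49/12)].
Sum ≈ 172.753.

172.753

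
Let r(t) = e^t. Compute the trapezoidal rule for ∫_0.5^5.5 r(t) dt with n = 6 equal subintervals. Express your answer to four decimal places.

256.9481

Δt = (5.5 − 0.5)/6 = 5/6.
r(0.5) ≈ 1.6487, r(4/3) ≈ 3.7937, r(13/6) ≈ 8.7291, r(3) ≈ 20.0855, r(23/6) ≈ 46.2163, r(14/3) ≈ 106.3427, r(5.5) ≈ 244.6919.
T_6 = (Δt/2)·[r(t_0) + 2r(t_1) + ... + 2r(t_{5}) + r(t_6)].
Sum ≈ 256.9481.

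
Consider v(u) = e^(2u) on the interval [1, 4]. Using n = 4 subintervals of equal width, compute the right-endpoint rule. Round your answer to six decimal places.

Δu = (4 − 1)/4 = 0.75.
Right endpoints: 1.75, 2.5, 3.25, 4.
v(1.75) ≈ 33.115452, v(2.5) ≈ 148.413159, v(3.25) ≈ 665.141633, v(4) ≈ 2980.957987.
Sum = Δu · [v(1.75) + v(2.5) + v(3.25) + v(4)].
Sum ≈ 2870.721173.

2870.721173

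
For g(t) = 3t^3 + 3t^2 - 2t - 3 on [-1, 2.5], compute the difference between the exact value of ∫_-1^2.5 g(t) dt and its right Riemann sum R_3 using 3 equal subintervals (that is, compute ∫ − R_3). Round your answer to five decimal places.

-41.93924

Exact integral: ∫_-1^2.5 g(t) dt = 29.421875.
R_3 ≈ 71.3611111.
Error ≈ 29.421875 − 71.3611111 ≈ -41.93924.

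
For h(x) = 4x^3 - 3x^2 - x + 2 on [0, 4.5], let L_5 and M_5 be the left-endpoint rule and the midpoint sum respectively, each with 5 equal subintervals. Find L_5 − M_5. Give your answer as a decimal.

-112.7925

L_5 = 197.73.
M_5 = 310.5225.
L_5 − M_5 = -112.7925.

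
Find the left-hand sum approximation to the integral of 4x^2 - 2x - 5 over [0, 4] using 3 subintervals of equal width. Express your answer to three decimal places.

Δx = (4 − 0)/3 = 4/3.
Left endpoints: 0, 4/3, 8/3.
f(0) = -5, f(4/3) = -5/9, f(8/3) = 163/9.
Sum = Δx · [f(0) + f(4/3) + f(8/3)].
Sum ≈ 16.741.

16.741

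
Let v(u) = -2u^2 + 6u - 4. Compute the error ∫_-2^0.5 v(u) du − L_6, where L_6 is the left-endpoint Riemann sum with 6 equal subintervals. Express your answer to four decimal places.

4.8322

Exact integral: ∫_-2^0.5 v(u) du ≈ -26.666667.
L_6 ≈ -31.498843.
Error ≈ -26.666667 − (-31.498843) ≈ 4.8322.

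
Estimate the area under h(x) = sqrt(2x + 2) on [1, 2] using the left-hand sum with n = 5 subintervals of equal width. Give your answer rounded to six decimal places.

2.187058

Δx = (2 − 1)/5 = 0.2.
Left endpoints: 1, 1.2, 1.4, 1.6, 1.8.
h(1) ≈ 2.000000, h(1.2) ≈ 2.097618, h(1.4) ≈ 2.190890, h(1.6) ≈ 2.280351, h(1.8) ≈ 2.366432.
Sum = Δx · [h(1) + h(1.2) + h(1.4) + h(1.6) + h(1.8)].
Sum ≈ 2.187058.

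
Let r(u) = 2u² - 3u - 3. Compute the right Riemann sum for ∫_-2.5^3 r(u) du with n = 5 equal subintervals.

3.96

Δu = (3 − (-2.5))/5 = 1.1.
Right endpoints: -1.4, -0.3, 0.8, 1.9, 3.
r(-1.4) = 5.12, r(-0.3) = -1.92, r(0.8) = -4.12, r(1.9) = -1.48, r(3) = 6.
Sum = Δu · [r(-1.4) + r(-0.3) + r(0.8) + r(1.9) + r(3)].
Sum = 3.96.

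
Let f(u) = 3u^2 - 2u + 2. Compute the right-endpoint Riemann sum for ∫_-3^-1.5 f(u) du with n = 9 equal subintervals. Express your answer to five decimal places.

31.45833

Δu = (-1.5 − (-3))/9 = 1/6.
Right endpoints: -17/6, -8/3, -2.5, -7/3, -13/6, -2, -11/6, -5/3, -1.5.
f(-17/6) = 31.75, f(-8/3) = 86/3, f(-2.5) = 25.75, f(-7/3) = 23, f(-13/6) = 245/12, f(-2) = 18, f(-11/6) = 15.75, f(-5/3) = 41/3, f(-1.5) = 11.75.
Sum = Δu · [f(-17/6) + f(-8/3) + f(-2.5) + ...].
Sum ≈ 31.45833.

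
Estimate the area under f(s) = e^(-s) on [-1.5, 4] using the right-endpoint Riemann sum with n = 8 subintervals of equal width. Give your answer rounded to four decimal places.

3.1035

Δs = (4 − (-1.5))/8 = 0.6875.
Right endpoints: -0.8125, -0.125, 0.5625, 1.25, 1.9375, 2.625, 3.3125, 4.
f(-0.8125) ≈ 2.2535, f(-0.125) ≈ 1.1331, f(0.5625) ≈ 0.5698, f(1.25) ≈ 0.2865, f(1.9375) ≈ 0.1441, f(2.625) ≈ 0.0724, f(3.3125) ≈ 0.0364, f(4) ≈ 0.0183.
Sum = Δs · [f(-0.8125) + f(-0.125) + f(0.5625) + ...].
Sum ≈ 3.1035.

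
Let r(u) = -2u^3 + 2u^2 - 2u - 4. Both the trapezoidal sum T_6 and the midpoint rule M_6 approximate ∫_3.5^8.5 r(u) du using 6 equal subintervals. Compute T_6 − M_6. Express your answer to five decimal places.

-29.51389

T_6 ≈ -2253.8425926.
M_6 ≈ -2224.3287037.
T_6 − M_6 ≈ -29.51389.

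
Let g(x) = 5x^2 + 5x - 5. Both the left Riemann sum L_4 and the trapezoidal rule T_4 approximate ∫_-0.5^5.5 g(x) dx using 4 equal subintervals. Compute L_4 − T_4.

L_4 = 198.75.
T_4 = 333.75.
L_4 − T_4 = -135.

-135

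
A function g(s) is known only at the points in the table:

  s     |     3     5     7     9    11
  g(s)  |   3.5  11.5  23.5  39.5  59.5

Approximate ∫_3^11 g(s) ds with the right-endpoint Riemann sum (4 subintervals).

268

Δs = 2.
Sum = 2·[11.5 + 23.5 + 39.5 + 59.5] = 268.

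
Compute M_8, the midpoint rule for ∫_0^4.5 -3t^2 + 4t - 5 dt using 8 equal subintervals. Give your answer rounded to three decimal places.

-72.769

Δt = (4.5 − 0)/8 = 0.5625.
Midpoints: 0.28125, 0.84375, 1.40625, 1.96875, 2.53125, 3.09375, 3.65625, 4.21875.
f(0.28125) = -4211/1024, f(0.84375) = -3851/1024, f(1.40625) = -5435/1024, f(1.96875) = -8963/1024, f(2.53125) = -14435/1024, f(3.09375) = -21851/1024, f(3.65625) = -31211/1024, f(4.21875) = -42515/1024.
Sum = Δt · [f(0.28125) + f(0.84375) + f(1.40625) + ...].
Sum ≈ -72.769.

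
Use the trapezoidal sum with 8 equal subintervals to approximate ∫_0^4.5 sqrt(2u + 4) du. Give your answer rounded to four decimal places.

Δu = (4.5 − 0)/8 = 0.5625.
f(0) ≈ 2.0000, f(0.5625) ≈ 2.2638, f(1.125) ≈ 2.5000, f(1.6875) ≈ 2.7157, f(2.25) ≈ 2.9155, f(2.8125) ≈ 3.1024, f(3.375) ≈ 3.2787, f(3.9375) ≈ 3.4460, f(4.5) ≈ 3.6056.
T_8 = (Δu/2)·[f(u_0) + 2f(u_1) + ... + 2f(u_{7}) + f(u_8)].
Sum ≈ 12.9515.

12.9515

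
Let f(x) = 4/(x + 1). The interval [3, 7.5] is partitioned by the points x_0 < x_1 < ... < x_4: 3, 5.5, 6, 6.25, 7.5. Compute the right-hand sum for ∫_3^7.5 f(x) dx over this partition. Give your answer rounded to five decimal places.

Subinterval widths: 2.5, 0.5, 0.25, 1.25.
Right endpoints: 5.5, 6, 6.25, 7.5.
f(5.5) = 8/13, f(6) = 4/7, f(6.25) = 16/29, f(7.5) = 8/17.
Sum = Σ Δx_i · f(x_i).
Sum ≈ 2.55034.

2.55034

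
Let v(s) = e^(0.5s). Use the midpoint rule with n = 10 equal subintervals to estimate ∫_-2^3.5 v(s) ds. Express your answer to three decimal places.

Δs = (3.5 − (-2))/10 = 0.55.
Midpoints: -1.725, -1.175, -0.625, -0.075, 0.475, 1.025, 1.575, 2.125, 2.675, 3.225.
v(-1.725) ≈ 0.422, v(-1.175) ≈ 0.556, v(-0.625) ≈ 0.732, v(-0.075) ≈ 0.963, v(0.475) ≈ 1.268, v(1.025) ≈ 1.669, v(1.575) ≈ 2.198, v(2.125) ≈ 2.894, v(2.675) ≈ 3.810, v(3.225) ≈ 5.015.
Sum = Δs · [v(-1.725) + v(-1.175) + v(-0.625) + ...].
Sum ≈ 10.740.

10.740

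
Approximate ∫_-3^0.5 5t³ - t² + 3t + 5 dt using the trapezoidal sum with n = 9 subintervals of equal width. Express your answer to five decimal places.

-107.58089

Δt = (0.5 − (-3))/9 = 7/18.
f(-3) = -148, f(-47/18) = -575401/5832, f(-20/9) = -44815/729, f(-11/6) = -7489/216, f(-13/9) = -12020/729, f(-19/18) = -30101/5832, f(-2/3) = 29/27, f(-5/18) = 23225/5832, f(1/9) = 3884/729, f(0.5) = 6.875.
T_9 = (Δt/2)·[f(t_0) + 2f(t_1) + ... + 2f(t_{8}) + f(t_9)].
Sum ≈ -107.58089.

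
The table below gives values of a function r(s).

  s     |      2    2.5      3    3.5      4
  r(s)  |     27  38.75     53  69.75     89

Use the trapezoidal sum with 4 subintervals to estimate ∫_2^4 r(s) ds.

109.75

Δs = 0.5.
T_4 = (0.5/2)·[27 + 2·38.75 + 2·53 + 2·69.75 + 89] = 109.75.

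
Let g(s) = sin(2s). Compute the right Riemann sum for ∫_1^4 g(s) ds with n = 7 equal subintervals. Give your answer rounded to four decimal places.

-0.1098

Δs = (4 − 1)/7 = 3/7.
Right endpoints: 10/7, 13/7, 16/7, 19/7, 22/7, 25/7, 4.
g(10/7) ≈ 0.2806, g(13/7) ≈ -0.5419, g(16/7) ≈ -0.9901, g(19/7) ≈ -0.7543, g(22/7) ≈ 0.0025, g(25/7) ≈ 0.7576, g(4) ≈ 0.9894.
Sum = Δs · [g(10/7) + g(13/7) + g(16/7) + ...].
Sum ≈ -0.1098.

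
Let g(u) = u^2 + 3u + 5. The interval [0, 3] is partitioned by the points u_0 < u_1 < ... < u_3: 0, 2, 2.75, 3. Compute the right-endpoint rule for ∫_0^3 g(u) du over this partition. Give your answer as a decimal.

51.359375

Subinterval widths: 2, 0.75, 0.25.
Right endpoints: 2, 2.75, 3.
g(2) = 15, g(2.75) = 20.8125, g(3) = 23.
Sum = Σ Δu_i · g(u_i).
Sum = 51.359375.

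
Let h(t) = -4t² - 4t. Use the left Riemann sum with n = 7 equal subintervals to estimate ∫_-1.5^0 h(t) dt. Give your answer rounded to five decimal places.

Δt = (0 − (-1.5))/7 = 3/14.
Left endpoints: -1.5, -9/7, -15/14, -6/7, -9/14, -3/7, -3/14.
h(-1.5) = -3, h(-9/7) = -72/49, h(-15/14) = -15/49, h(-6/7) = 24/49, h(-9/14) = 45/49, h(-3/7) = 48/49, h(-3/14) = 33/49.
Sum = Δt · [h(-1.5) + h(-9/7) + h(-15/14) + ...].
Sum ≈ -0.36735.

-0.36735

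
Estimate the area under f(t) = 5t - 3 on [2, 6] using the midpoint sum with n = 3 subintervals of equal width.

68

Δt = (6 − 2)/3 = 4/3.
Midpoints: 8/3, 4, 16/3.
f(8/3) = 31/3, f(4) = 17, f(16/3) = 71/3.
Sum = Δt · [f(8/3) + f(4) + f(16/3)].
Sum = 68.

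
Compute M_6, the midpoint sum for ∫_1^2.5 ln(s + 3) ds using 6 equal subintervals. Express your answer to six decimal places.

2.331115

Δs = (2.5 − 1)/6 = 0.25.
Midpoints: 1.125, 1.375, 1.625, 1.875, 2.125, 2.375.
f(1.125) ≈ 1.417066, f(1.375) ≈ 1.475907, f(1.625) ≈ 1.531476, f(1.875) ≈ 1.584120, f(2.125) ≈ 1.634131, f(2.375) ≈ 1.681759.
Sum = Δs · [f(1.125) + f(1.375) + f(1.625) + ...].
Sum ≈ 2.331115.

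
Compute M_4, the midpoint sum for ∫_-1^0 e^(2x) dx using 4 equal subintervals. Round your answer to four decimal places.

0.4279

Δx = (0 − (-1))/4 = 0.25.
Midpoints: -0.875, -0.625, -0.375, -0.125.
f(-0.875) ≈ 0.1738, f(-0.625) ≈ 0.2865, f(-0.375) ≈ 0.4724, f(-0.125) ≈ 0.7788.
Sum = Δx · [f(-0.875) + f(-0.625) + f(-0.375) + f(-0.125)].
Sum ≈ 0.4279.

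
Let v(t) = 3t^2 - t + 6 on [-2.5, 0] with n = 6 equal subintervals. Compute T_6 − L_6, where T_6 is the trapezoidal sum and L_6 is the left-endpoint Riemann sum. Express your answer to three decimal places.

-4.427

T_6 ≈ 33.96701.
L_6 ≈ 38.39410.
T_6 − L_6 ≈ -4.427.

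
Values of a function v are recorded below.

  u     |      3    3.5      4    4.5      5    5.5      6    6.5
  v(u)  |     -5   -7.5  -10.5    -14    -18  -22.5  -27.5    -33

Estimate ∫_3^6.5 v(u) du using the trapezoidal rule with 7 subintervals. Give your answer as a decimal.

Δu = 0.5.
T_7 = (0.5/2)·[(-5) + 2·(-7.5) + 2·(-10.5) + 2·(-14) + 2·(-18) + 2·(-22.5) + 2·(-27.5) + (-33)] = -59.5.

-59.5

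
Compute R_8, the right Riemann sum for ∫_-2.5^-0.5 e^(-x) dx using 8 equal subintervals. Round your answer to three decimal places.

Δx = (-0.5 − (-2.5))/8 = 0.25.
Right endpoints: -2.25, -2, -1.75, -1.5, -1.25, -1, -0.75, -0.5.
f(-2.25) ≈ 9.488, f(-2) ≈ 7.389, f(-1.75) ≈ 5.755, f(-1.5) ≈ 4.482, f(-1.25) ≈ 3.490, f(-1) ≈ 2.718, f(-0.75) ≈ 2.117, f(-0.5) ≈ 1.649.
Sum = Δx · [f(-2.25) + f(-2) + f(-1.75) + ...].
Sum ≈ 9.272.

9.272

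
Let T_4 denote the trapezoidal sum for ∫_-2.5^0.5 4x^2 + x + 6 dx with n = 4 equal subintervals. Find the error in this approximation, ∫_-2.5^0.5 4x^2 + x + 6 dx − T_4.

-1.125

Exact integral: ∫_-2.5^0.5 f(x) dx = 36.
T_4 = 37.125.
Error = 36 − 37.125 = -1.125.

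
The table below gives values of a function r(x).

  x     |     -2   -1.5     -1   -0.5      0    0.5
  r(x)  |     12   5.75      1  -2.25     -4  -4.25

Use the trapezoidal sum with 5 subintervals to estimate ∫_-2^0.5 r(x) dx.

Δx = 0.5.
T_5 = (0.5/2)·[12 + 2·5.75 + 2·1 + 2·(-2.25) + 2·(-4) + (-4.25)] = 2.1875.

2.1875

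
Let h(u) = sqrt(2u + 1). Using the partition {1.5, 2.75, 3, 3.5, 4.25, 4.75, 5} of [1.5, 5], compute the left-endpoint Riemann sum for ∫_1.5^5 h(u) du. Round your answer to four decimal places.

Subinterval widths: 1.25, 0.25, 0.5, 0.75, 0.5, 0.25.
Left endpoints: 1.5, 2.75, 3, 3.5, 4.25, 4.75.
h(1.5) ≈ 2.0000, h(2.75) ≈ 2.5495, h(3) ≈ 2.6458, h(3.5) ≈ 2.8284, h(4.25) ≈ 3.0822, h(4.75) ≈ 3.2404.
Sum = Σ Δu_i · h(u_i).
Sum ≈ 8.9328.

8.9328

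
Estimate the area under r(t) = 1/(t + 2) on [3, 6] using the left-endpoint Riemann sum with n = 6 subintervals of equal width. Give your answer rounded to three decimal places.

Δt = (6 − 3)/6 = 0.5.
Left endpoints: 3, 3.5, 4, 4.5, 5, 5.5.
r(3) = 0.2, r(3.5) = 2/11, r(4) = 1/6, r(4.5) = 2/13, r(5) = 1/7, r(5.5) = 2/15.
Sum = Δt · [r(3) + r(3.5) + r(4) + ...].
Sum ≈ 0.489.

0.489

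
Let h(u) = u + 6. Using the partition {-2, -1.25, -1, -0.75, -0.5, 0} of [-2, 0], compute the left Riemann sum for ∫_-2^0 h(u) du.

Subinterval widths: 0.75, 0.25, 0.25, 0.25, 0.5.
Left endpoints: -2, -1.25, -1, -0.75, -0.5.
h(-2) = 4, h(-1.25) = 4.75, h(-1) = 5, h(-0.75) = 5.25, h(-0.5) = 5.5.
Sum = Σ Δu_i · h(u_i).
Sum = 9.5.

9.5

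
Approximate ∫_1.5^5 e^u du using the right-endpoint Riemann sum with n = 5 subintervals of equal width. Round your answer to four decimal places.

Δu = (5 − 1.5)/5 = 0.7.
Right endpoints: 2.2, 2.9, 3.6, 4.3, 5.
f(2.2) ≈ 9.0250, f(2.9) ≈ 18.1741, f(3.6) ≈ 36.5982, f(4.3) ≈ 73.6998, f(5) ≈ 148.4132.
Sum = Δu · [f(2.2) + f(2.9) + f(3.6) + f(4.3) + f(5)].
Sum ≈ 200.1372.

200.1372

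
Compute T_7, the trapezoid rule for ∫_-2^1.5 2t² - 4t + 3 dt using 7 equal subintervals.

Δt = (1.5 − (-2))/7 = 0.5.
f(-2) = 19, f(-1.5) = 13.5, f(-1) = 9, f(-0.5) = 5.5, f(0) = 3, f(0.5) = 1.5, f(1) = 1, f(1.5) = 1.5.
T_7 = (Δt/2)·[f(t_0) + 2f(t_1) + ... + 2f(t_{6}) + f(t_7)].
Sum = 21.875.

21.875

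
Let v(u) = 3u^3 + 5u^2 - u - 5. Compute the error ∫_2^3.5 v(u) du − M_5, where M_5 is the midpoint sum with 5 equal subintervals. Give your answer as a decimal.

0.3346875

Exact integral: ∫_2^3.5 v(u) du = 147.046875.
M_5 = 146.7121875.
Error = 147.046875 − 146.7121875 = 0.3346875.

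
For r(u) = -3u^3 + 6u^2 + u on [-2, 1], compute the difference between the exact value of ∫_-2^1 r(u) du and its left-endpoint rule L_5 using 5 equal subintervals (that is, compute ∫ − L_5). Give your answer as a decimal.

-14.49

Exact integral: ∫_-2^1 r(u) du = 27.75.
L_5 = 42.24.
Error = 27.75 − 42.24 = -14.49.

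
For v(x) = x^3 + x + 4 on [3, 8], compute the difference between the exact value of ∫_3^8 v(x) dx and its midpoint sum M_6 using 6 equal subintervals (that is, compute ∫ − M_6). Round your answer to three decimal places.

Exact integral: ∫_3^8 v(x) dx = 1051.25.
M_6 ≈ 1046.47569.
Error ≈ 1051.25 − 1046.47569 ≈ 4.774.

4.774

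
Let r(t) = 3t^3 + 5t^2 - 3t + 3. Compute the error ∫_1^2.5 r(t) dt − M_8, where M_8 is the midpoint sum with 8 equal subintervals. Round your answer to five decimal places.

0.09119

Exact integral: ∫_1^2.5 r(t) dt = 49.546875.
M_8 ≈ 49.4556885.
Error ≈ 49.546875 − 49.4556885 ≈ 0.09119.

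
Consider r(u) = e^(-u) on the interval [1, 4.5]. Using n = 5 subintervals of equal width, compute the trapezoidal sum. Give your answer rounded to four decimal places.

Δu = (4.5 − 1)/5 = 0.7.
r(1) ≈ 0.3679, r(1.7) ≈ 0.1827, r(2.4) ≈ 0.0907, r(3.1) ≈ 0.0450, r(3.8) ≈ 0.0224, r(4.5) ≈ 0.0111.
T_5 = (Δu/2)·[r(u_0) + 2r(u_1) + ... + 2r(u_{4}) + r(u_5)].
Sum ≈ 0.3712.

0.3712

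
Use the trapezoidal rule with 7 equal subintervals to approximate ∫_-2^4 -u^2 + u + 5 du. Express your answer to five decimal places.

11.26531

Δu = (4 − (-2))/7 = 6/7.
f(-2) = -1, f(-8/7) = 125/49, f(-2/7) = 227/49, f(4/7) = 257/49, f(10/7) = 215/49, f(16/7) = 101/49, f(22/7) = -85/49, f(4) = -7.
T_7 = (Δu/2)·[f(u_0) + 2f(u_1) + ... + 2f(u_{6}) + f(u_7)].
Sum ≈ 11.26531.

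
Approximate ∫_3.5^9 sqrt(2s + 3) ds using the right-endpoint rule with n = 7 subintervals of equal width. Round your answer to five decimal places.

22.09004

Δs = (9 − 3.5)/7 = 11/14.
Right endpoints: 30/7, 71/14, 41/7, 93/14, 52/7, 115/14, 9.
f(30/7) ≈ 3.40168, f(71/14) ≈ 3.62531, f(41/7) ≈ 3.83592, f(93/14) ≈ 4.03556, f(52/7) ≈ 4.22577, f(115/14) ≈ 4.40779, f(9) ≈ 4.58258.
Sum = Δs · [f(30/7) + f(71/14) + f(41/7) + ...].
Sum ≈ 22.09004.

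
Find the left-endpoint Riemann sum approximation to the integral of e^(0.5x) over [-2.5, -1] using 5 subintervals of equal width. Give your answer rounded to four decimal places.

Δx = (-1 − (-2.5))/5 = 0.3.
Left endpoints: -2.5, -2.2, -1.9, -1.6, -1.3.
f(-2.5) ≈ 0.2865, f(-2.2) ≈ 0.3329, f(-1.9) ≈ 0.3867, f(-1.6) ≈ 0.4493, f(-1.3) ≈ 0.5220.
Sum = Δx · [f(-2.5) + f(-2.2) + f(-1.9) + f(-1.6) + f(-1.3)].
Sum ≈ 0.5932.

0.5932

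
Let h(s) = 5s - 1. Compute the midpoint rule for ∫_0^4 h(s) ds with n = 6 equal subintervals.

Δs = (4 − 0)/6 = 2/3.
Midpoints: 1/3, 1, 5/3, 7/3, 3, 11/3.
h(1/3) = 2/3, h(1) = 4, h(5/3) = 22/3, h(7/3) = 32/3, h(3) = 14, h(11/3) = 52/3.
Sum = Δs · [h(1/3) + h(1) + h(5/3) + ...].
Sum = 36.

36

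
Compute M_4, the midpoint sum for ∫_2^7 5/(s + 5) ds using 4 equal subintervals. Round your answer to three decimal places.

Δs = (7 − 2)/4 = 1.25.
Midpoints: 2.625, 3.875, 5.125, 6.375.
f(2.625) = 40/61, f(3.875) = 40/71, f(5.125) = 40/81, f(6.375) = 40/91.
Sum = Δs · [f(2.625) + f(3.875) + f(5.125) + f(6.375)].
Sum ≈ 2.691.

2.691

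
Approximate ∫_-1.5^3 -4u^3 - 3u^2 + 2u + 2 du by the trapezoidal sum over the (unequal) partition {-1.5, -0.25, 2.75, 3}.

-169.21875

Subinterval widths: 1.25, 3, 0.25.
f(-1.5) = 5.75, f(-0.25) = 1.375, f(2.75) = -98.375, f(3) = -127.
On each subinterval the trapezoid contributes (Δu_i/2)·[f(u_{i-1}) + f(u_i)].
Sum = -169.21875.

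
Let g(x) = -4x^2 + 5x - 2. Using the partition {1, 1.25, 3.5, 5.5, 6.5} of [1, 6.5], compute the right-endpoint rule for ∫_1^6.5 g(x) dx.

-405.375

Subinterval widths: 0.25, 2.25, 2, 1.
Right endpoints: 1.25, 3.5, 5.5, 6.5.
g(1.25) = -2, g(3.5) = -33.5, g(5.5) = -95.5, g(6.5) = -138.5.
Sum = Σ Δx_i · g(x_i).
Sum = -405.375.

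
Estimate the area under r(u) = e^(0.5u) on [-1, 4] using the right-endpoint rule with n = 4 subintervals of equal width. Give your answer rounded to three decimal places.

18.243

Δu = (4 − (-1))/4 = 1.25.
Right endpoints: 0.25, 1.5, 2.75, 4.
r(0.25) ≈ 1.133, r(1.5) ≈ 2.117, r(2.75) ≈ 3.955, r(4) ≈ 7.389.
Sum = Δu · [r(0.25) + r(1.5) + r(2.75) + r(4)].
Sum ≈ 18.243.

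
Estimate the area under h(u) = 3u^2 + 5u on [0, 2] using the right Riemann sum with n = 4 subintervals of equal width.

23.75

Δu = (2 − 0)/4 = 0.5.
Right endpoints: 0.5, 1, 1.5, 2.
h(0.5) = 3.25, h(1) = 8, h(1.5) = 14.25, h(2) = 22.
Sum = Δu · [h(0.5) + h(1) + h(1.5) + h(2)].
Sum = 23.75.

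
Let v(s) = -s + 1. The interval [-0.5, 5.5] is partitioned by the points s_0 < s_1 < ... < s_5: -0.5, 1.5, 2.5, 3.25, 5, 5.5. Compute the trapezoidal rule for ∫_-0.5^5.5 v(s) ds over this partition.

-9

Subinterval widths: 2, 1, 0.75, 1.75, 0.5.
v(-0.5) = 1.5, v(1.5) = -0.5, v(2.5) = -1.5, v(3.25) = -2.25, v(5) = -4, v(5.5) = -4.5.
On each subinterval the trapezoid contributes (Δs_i/2)·[v(s_{i-1}) + v(s_i)].
Sum = -9.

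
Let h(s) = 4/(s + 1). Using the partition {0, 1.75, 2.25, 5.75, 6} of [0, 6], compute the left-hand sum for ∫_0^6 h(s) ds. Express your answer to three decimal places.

12.183

Subinterval widths: 1.75, 0.5, 3.5, 0.25.
Left endpoints: 0, 1.75, 2.25, 5.75.
h(0) = 4, h(1.75) = 16/11, h(2.25) = 16/13, h(5.75) = 16/27.
Sum = Σ Δs_i · h(s_i).
Sum ≈ 12.183.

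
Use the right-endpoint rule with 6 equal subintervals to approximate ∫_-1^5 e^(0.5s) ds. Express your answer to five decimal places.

Δs = (5 − (-1))/6 = 1.
Right endpoints: 0, 1, 2, 3, 4, 5.
f(0) ≈ 1.00000, f(1) ≈ 1.64872, f(2) ≈ 2.71828, f(3) ≈ 4.48169, f(4) ≈ 7.38906, f(5) ≈ 12.18249.
Sum = Δs · [f(0) + f(1) + f(2) + ...].
Sum ≈ 29.42024.

29.42024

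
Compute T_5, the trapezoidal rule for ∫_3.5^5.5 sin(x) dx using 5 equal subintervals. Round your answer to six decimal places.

Δx = (5.5 − 3.5)/5 = 0.4.
f(3.5) ≈ -0.350783, f(3.9) ≈ -0.687766, f(4.3) ≈ -0.916166, f(4.7) ≈ -0.999923, f(5.1) ≈ -0.925815, f(5.5) ≈ -0.705540.
T_5 = (Δx/2)·[f(x_0) + 2f(x_1) + ... + 2f(x_{4}) + f(x_5)].
Sum ≈ -1.623133.

-1.623133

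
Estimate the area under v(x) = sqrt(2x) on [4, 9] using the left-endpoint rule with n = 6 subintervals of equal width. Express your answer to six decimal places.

Δx = (9 − 4)/6 = 5/6.
Left endpoints: 4, 29/6, 17/3, 6.5, 22/3, 49/6.
v(4) ≈ 2.828427, v(29/6) ≈ 3.109126, v(17/3) ≈ 3.366502, v(6.5) ≈ 3.605551, v(22/3) ≈ 3.829708, v(49/6) ≈ 4.041452.
Sum = Δx · [v(4) + v(29/6) + v(17/3) + ...].
Sum ≈ 17.317306.

17.317306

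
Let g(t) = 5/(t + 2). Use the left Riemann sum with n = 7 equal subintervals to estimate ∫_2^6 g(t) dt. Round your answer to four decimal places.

3.6507

Δt = (6 − 2)/7 = 4/7.
Left endpoints: 2, 18/7, 22/7, 26/7, 30/7, 34/7, 38/7.
g(2) = 1.25, g(18/7) = 1.09375, g(22/7) = 35/36, g(26/7) = 0.875, g(30/7) = 35/44, g(34/7) = 35/48, g(38/7) = 35/52.
Sum = Δt · [g(2) + g(18/7) + g(22/7) + ...].
Sum ≈ 3.6507.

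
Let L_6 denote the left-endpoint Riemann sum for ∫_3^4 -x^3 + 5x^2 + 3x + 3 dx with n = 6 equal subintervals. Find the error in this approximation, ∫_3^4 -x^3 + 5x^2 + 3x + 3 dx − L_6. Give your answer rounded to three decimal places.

Exact integral: ∫_3^4 f(x) dx ≈ 31.41667.
L_6 ≈ 31.30787.
Error ≈ 31.41667 − 31.30787 ≈ 0.109.

0.109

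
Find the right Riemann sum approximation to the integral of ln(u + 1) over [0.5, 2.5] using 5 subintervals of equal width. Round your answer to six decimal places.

Δu = (2.5 − 0.5)/5 = 0.4.
Right endpoints: 0.9, 1.3, 1.7, 2.1, 2.5.
f(0.9) ≈ 0.641854, f(1.3) ≈ 0.832909, f(1.7) ≈ 0.993252, f(2.1) ≈ 1.131402, f(2.5) ≈ 1.252763.
Sum = Δu · [f(0.9) + f(1.3) + f(1.7) + f(2.1) + f(2.5)].
Sum ≈ 1.940872.

1.940872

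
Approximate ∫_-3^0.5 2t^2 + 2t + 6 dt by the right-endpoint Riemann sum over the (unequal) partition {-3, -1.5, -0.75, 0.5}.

24.84375

Subinterval widths: 1.5, 0.75, 1.25.
Right endpoints: -1.5, -0.75, 0.5.
f(-1.5) = 7.5, f(-0.75) = 5.625, f(0.5) = 7.5.
Sum = Σ Δt_i · f(t_i).
Sum = 24.84375.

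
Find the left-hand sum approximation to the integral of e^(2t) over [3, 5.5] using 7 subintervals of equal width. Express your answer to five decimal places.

20369.22310

Δt = (5.5 − 3)/7 = 5/14.
Left endpoints: 3, 47/14, 26/7, 57/14, 31/7, 67/14, 36/7.
f(3) ≈ 403.42879, f(47/14) ≈ 824.09492, f(26/7) ≈ 1683.40100, f(57/14) ≈ 3438.72879, f(31/7) ≈ 7024.38438, f(67/14) ≈ 14348.90012, f(36/7) ≈ 29310.88670.
Sum = Δt · [f(3) + f(47/14) + f(26/7) + ...].
Sum ≈ 20369.22310.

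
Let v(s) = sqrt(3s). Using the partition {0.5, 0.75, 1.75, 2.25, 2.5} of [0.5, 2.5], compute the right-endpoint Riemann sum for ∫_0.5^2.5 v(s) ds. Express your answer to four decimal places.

Subinterval widths: 0.25, 1, 0.5, 0.25.
Right endpoints: 0.75, 1.75, 2.25, 2.5.
v(0.75) ≈ 1.5000, v(1.75) ≈ 2.2913, v(2.25) ≈ 2.5981, v(2.5) ≈ 2.7386.
Sum = Σ Δs_i · v(s_i).
Sum ≈ 4.6500.

4.6500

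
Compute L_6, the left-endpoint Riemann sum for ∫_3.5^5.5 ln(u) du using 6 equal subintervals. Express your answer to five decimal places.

2.91515

Δu = (5.5 − 3.5)/6 = 1/3.
Left endpoints: 3.5, 23/6, 25/6, 4.5, 29/6, 31/6.
f(3.5) ≈ 1.25276, f(23/6) ≈ 1.34373, f(25/6) ≈ 1.42712, f(4.5) ≈ 1.50408, f(29/6) ≈ 1.57554, f(31/6) ≈ 1.64223.
Sum = Δu · [f(3.5) + f(23/6) + f(25/6) + ...].
Sum ≈ 2.91515.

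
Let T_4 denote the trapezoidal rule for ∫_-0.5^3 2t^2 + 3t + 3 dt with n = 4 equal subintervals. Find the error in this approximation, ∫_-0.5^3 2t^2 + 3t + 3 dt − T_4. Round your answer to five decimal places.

-0.89323

Exact integral: ∫_-0.5^3 f(t) dt ≈ 41.7083333.
T_4 = 42.6015625.
Error ≈ 41.7083333 − 42.6015625 ≈ -0.89323.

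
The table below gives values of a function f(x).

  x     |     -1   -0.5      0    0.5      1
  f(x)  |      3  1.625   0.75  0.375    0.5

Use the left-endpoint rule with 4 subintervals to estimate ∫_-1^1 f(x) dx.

Δx = 0.5.
Sum = 0.5·[3 + 1.625 + 0.75 + 0.375] = 2.875.

2.875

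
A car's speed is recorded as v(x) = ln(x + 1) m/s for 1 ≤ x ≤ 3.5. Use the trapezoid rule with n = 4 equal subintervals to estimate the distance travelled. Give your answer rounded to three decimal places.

2.873

Δx = (3.5 − 1)/4 = 0.625.
v(1) ≈ 0.693, v(1.625) ≈ 0.965, v(2.25) ≈ 1.179, v(2.875) ≈ 1.355, v(3.5) ≈ 1.504.
T_4 = (Δx/2)·[v(x_0) + 2v(x_1) + 2v(x_2) + 2v(x_3) + v(x_4)].
Sum ≈ 2.873.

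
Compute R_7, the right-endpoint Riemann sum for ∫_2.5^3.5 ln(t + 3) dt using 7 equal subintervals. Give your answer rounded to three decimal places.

Δt = (3.5 − 2.5)/7 = 1/7.
Right endpoints: 37/14, 39/14, 41/14, 43/14, 45/14, 47/14, 3.5.
f(37/14) ≈ 1.730, f(39/14) ≈ 1.755, f(41/14) ≈ 1.780, f(43/14) ≈ 1.804, f(45/14) ≈ 1.827, f(47/14) ≈ 1.850, f(3.5) ≈ 1.872.
Sum = Δt · [f(37/14) + f(39/14) + f(41/14) + ...].
Sum ≈ 1.802.

1.802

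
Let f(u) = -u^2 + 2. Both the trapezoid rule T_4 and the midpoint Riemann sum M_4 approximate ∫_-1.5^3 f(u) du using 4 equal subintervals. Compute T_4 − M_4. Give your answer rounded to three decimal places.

-1.424

T_4 = -2.07421875.
M_4 ≈ -0.65039.
T_4 − M_4 ≈ -1.424.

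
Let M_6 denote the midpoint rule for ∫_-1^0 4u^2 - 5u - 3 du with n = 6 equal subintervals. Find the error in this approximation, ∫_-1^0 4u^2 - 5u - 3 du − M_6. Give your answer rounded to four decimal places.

0.0093

Exact integral: ∫_-1^0 f(u) du ≈ 0.833333.
M_6 ≈ 0.824074.
Error ≈ 0.833333 − 0.824074 ≈ 0.0093.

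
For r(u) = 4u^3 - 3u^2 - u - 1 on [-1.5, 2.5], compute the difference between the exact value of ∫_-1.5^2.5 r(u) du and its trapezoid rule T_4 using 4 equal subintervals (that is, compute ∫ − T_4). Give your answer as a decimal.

Exact integral: ∫_-1.5^2.5 r(u) du = 9.
T_4 = 11.
Error = 9 − 11 = -2.

-2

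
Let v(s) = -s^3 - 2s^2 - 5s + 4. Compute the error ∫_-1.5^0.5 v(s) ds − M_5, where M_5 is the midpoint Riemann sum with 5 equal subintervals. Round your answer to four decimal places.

Exact integral: ∫_-1.5^0.5 v(s) ds ≈ 11.916667.
M_5 = 11.93.
Error ≈ 11.916667 − 11.93 ≈ -0.0133.

-0.0133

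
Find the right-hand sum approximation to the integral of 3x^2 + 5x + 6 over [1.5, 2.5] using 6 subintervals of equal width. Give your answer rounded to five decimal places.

29.68056

Δx = (2.5 − 1.5)/6 = 1/6.
Right endpoints: 5/3, 11/6, 2, 13/6, 7/3, 2.5.
f(5/3) = 68/3, f(11/6) = 25.25, f(2) = 28, f(13/6) = 371/12, f(7/3) = 34, f(2.5) = 37.25.
Sum = Δx · [f(5/3) + f(11/6) + f(2) + ...].
Sum ≈ 29.68056.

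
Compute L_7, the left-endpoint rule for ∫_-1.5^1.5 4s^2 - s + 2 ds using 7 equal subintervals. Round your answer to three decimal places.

Δs = (1.5 − (-1.5))/7 = 3/7.
Left endpoints: -1.5, -15/14, -9/14, -3/14, 3/14, 9/14, 15/14.
f(-1.5) = 12.5, f(-15/14) = 751/98, f(-9/14) = 421/98, f(-3/14) = 235/98, f(3/14) = 193/98, f(9/14) = 295/98, f(15/14) = 541/98.
Sum = Δs · [f(-1.5) + f(-15/14) + f(-9/14) + ...].
Sum ≈ 16.010.

16.010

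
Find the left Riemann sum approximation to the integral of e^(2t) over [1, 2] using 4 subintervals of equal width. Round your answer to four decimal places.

18.1931

Δt = (2 − 1)/4 = 0.25.
Left endpoints: 1, 1.25, 1.5, 1.75.
f(1) ≈ 7.3891, f(1.25) ≈ 12.1825, f(1.5) ≈ 20.0855, f(1.75) ≈ 33.1155.
Sum = Δt · [f(1) + f(1.25) + f(1.5) + f(1.75)].
Sum ≈ 18.1931.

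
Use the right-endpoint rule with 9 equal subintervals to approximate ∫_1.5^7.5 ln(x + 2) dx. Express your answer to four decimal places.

Δx = (7.5 − 1.5)/9 = 2/3.
Right endpoints: 13/6, 17/6, 3.5, 25/6, 29/6, 5.5, 37/6, 41/6, 7.5.
f(13/6) ≈ 1.4271, f(17/6) ≈ 1.5755, f(3.5) ≈ 1.7047, f(25/6) ≈ 1.8192, f(29/6) ≈ 1.9218, f(5.5) ≈ 2.0149, f(37/6) ≈ 2.1001, f(41/6) ≈ 2.1785, f(7.5) ≈ 2.2513.
Sum = Δx · [f(13/6) + f(17/6) + f(3.5) + ...].
Sum ≈ 11.3288.

11.3288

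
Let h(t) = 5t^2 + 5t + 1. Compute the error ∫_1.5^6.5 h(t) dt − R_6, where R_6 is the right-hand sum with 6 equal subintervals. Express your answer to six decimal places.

-96.643519

Exact integral: ∫_1.5^6.5 h(t) dt ≈ 557.08333333.
R_6 ≈ 653.72685185.
Error ≈ 557.08333333 − 653.72685185 ≈ -96.643519.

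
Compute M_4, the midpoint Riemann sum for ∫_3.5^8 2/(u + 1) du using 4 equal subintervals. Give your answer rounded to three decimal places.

1.382

Δu = (8 − 3.5)/4 = 1.125.
Midpoints: 4.0625, 5.1875, 6.3125, 7.4375.
f(4.0625) = 32/81, f(5.1875) = 32/99, f(6.3125) = 32/117, f(7.4375) = 32/135.
Sum = Δu · [f(4.0625) + f(5.1875) + f(6.3125) + f(7.4375)].
Sum ≈ 1.382.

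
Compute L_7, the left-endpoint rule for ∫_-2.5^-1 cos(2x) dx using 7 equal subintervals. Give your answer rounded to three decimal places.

Δx = (-1 − (-2.5))/7 = 3/14.
Left endpoints: -2.5, -16/7, -29/14, -13/7, -23/14, -10/7, -17/14.
f(-2.5) ≈ 0.284, f(-16/7) ≈ -0.140, f(-29/14) ≈ -0.539, f(-13/7) ≈ -0.840, f(-23/14) ≈ -0.990, f(-10/7) ≈ -0.960, f(-17/14) ≈ -0.756.
Sum = Δx · [f(-2.5) + f(-16/7) + f(-29/14) + ...].
Sum ≈ -0.845.

-0.845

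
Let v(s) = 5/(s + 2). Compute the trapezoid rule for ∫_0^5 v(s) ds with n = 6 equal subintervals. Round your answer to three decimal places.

Δs = (5 − 0)/6 = 5/6.
v(0) = 2.5, v(5/6) = 30/17, v(5/3) = 15/11, v(2.5) = 10/9, v(10/3) = 0.9375, v(25/6) = 30/37, v(5) = 5/7.
T_6 = (Δs/2)·[v(s_0) + 2v(s_1) + ... + 2v(s_{5}) + v(s_6)].
Sum ≈ 6.329.

6.329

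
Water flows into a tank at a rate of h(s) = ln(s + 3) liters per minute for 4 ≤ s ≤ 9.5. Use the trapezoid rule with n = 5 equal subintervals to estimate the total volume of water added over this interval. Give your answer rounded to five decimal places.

Δs = (9.5 − 4)/5 = 1.1.
h(4) ≈ 1.94591, h(5.1) ≈ 2.09186, h(6.2) ≈ 2.21920, h(7.3) ≈ 2.33214, h(8.4) ≈ 2.43361, h(9.5) ≈ 2.52573.
T_5 = (Δs/2)·[h(s_0) + 2h(s_1) + ... + 2h(s_{4}) + h(s_5)].
Sum ≈ 12.44391.

12.44391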